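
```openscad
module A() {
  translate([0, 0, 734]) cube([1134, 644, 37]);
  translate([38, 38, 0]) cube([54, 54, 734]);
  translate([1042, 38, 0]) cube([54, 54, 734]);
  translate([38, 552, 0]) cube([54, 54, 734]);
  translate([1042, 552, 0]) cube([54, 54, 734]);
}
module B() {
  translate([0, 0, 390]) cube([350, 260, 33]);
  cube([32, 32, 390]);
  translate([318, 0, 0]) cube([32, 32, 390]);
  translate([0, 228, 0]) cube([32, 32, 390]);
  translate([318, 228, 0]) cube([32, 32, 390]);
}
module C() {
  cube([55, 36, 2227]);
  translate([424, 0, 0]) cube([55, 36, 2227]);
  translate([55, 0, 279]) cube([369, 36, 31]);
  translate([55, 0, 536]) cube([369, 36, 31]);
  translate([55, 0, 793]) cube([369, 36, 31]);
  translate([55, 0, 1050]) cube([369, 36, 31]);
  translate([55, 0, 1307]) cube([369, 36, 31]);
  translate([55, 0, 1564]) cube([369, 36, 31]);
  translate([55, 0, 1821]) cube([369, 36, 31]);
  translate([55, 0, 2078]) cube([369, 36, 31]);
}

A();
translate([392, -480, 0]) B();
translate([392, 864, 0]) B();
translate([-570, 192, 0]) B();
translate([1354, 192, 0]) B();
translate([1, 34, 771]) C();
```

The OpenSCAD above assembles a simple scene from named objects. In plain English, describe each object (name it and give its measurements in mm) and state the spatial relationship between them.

A is a rectangular dining table. The top is 1134×644×37 mm with its upper surface at z = 771 mm. It stands on four 54×54 mm square legs, each inset 38 mm from the nearest pair of top edges, running from the floor to the underside of the top.

B is a four-legged stool. The seat is a 350×260×33 mm slab whose top surface is at z = 423 mm; four square legs, each 32×32 mm in cross-section, run from the floor (z = 0) to the underside of the seat, each flush with a corner of the seat.

C is a wooden ladder with two side rails of 55×36 mm section and 2227 mm height, set 479 mm apart overall. Between them run 8 rectangular rungs (36 mm deep, 31 mm thick), front faces flush with the rails' −y face. The bottom of the first rung is 279 mm above the floor and each subsequent rung is 257 mm higher than the one below.

Four stools sit around the table at the −y, +y, −x, +x sides. The ladder is on top of the table.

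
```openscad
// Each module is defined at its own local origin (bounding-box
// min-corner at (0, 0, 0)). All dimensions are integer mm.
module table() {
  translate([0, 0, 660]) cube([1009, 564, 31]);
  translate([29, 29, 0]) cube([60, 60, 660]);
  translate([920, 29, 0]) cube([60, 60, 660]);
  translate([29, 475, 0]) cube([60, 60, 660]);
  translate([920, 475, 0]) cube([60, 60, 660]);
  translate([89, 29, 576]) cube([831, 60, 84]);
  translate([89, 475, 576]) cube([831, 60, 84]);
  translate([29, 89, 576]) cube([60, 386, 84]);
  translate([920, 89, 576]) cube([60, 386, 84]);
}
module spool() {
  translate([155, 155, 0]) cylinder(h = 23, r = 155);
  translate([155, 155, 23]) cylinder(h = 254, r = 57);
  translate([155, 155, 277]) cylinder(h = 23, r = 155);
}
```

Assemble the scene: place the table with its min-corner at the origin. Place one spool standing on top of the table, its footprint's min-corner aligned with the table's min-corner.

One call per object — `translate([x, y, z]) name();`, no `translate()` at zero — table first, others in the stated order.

table();
translate([0, 0, 691]) spool();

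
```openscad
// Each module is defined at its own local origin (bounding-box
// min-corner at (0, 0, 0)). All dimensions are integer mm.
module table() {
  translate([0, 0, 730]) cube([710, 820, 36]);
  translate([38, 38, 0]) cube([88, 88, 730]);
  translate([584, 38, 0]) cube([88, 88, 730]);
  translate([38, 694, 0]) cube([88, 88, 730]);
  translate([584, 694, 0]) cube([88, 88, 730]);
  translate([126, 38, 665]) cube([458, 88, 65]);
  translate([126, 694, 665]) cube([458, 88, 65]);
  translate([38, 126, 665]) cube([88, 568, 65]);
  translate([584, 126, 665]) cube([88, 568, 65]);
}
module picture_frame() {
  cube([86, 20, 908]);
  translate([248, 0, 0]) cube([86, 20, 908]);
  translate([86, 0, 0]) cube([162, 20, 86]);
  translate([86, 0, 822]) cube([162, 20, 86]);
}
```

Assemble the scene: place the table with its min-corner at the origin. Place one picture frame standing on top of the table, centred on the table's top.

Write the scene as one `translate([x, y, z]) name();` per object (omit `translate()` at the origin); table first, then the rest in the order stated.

table();
translate([188, 400, 766]) picture_frame();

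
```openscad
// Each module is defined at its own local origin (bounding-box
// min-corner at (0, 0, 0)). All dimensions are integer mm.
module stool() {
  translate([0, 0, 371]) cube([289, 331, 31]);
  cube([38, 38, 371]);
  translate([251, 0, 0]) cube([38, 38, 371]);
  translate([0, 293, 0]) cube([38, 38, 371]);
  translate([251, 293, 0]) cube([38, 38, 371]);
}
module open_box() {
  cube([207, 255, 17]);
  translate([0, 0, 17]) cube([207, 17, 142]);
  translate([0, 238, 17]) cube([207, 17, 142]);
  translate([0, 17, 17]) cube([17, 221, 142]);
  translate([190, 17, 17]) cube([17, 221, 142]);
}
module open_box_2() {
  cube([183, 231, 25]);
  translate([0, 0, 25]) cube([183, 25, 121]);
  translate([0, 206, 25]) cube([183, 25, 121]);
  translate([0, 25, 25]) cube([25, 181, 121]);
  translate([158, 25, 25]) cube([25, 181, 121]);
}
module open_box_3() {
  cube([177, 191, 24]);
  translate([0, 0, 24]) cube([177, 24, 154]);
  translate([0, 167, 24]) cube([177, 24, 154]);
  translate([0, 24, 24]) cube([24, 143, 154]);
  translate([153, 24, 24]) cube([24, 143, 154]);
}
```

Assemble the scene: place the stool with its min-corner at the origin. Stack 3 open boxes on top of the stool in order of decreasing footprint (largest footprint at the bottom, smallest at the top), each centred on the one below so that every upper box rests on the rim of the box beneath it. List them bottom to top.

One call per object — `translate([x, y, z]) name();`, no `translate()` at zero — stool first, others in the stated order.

stool();
translate([41, 38, 402]) open_box();
translate([53, 50, 561]) open_box_2();
translate([56, 70, 707]) open_box_3();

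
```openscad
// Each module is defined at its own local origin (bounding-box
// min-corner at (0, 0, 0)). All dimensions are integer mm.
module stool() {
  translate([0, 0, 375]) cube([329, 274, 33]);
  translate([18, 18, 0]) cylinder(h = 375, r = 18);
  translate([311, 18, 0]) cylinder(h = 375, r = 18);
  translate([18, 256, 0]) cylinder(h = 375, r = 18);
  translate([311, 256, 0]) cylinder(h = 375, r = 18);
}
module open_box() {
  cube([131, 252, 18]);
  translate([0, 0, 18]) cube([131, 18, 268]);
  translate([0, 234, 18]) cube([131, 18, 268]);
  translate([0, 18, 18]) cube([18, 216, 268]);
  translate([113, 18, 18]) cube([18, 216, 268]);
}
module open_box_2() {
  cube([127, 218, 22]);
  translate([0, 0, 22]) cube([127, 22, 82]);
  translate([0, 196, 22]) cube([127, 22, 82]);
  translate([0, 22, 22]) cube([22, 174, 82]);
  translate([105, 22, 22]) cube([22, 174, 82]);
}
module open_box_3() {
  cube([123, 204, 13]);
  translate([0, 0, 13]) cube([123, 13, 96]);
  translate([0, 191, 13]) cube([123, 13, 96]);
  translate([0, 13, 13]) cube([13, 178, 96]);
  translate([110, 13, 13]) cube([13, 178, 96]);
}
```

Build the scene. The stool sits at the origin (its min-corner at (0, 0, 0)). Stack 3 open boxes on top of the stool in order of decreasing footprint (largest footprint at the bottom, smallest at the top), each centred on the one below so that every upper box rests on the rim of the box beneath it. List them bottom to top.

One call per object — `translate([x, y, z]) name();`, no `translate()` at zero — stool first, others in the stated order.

stool();
translate([99, 11, 408]) open_box();
translate([101, 28, 694]) open_box_2();
translate([103, 35, 798]) open_box_3();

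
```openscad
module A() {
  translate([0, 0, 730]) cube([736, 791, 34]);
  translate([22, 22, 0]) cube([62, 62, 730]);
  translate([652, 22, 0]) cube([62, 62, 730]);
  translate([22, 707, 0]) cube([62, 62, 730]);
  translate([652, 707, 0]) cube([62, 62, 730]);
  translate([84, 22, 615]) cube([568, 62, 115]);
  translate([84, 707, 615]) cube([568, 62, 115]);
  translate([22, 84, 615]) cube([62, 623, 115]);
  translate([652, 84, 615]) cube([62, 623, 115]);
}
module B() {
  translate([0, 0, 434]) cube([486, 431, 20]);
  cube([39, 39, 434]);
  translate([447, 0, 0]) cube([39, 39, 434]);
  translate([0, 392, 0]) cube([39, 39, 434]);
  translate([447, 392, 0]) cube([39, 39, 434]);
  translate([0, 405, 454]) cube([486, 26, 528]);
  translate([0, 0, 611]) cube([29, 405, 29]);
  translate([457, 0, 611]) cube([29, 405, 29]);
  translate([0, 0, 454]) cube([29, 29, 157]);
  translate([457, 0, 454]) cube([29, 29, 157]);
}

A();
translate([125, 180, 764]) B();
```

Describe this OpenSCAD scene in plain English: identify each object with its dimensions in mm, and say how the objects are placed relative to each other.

A is a table with a 736×791 mm rectangular top, 34 mm thick, top surface at z = 764 mm, supported by four 62×62 mm square legs, each inset 22 mm from the nearest pair of top edges, running from the floor. Four apron rails, 62 mm thick and 115 mm tall, run between adjacent legs with their top edges flush with the underside of the top and their outer faces flush with the legs' outer faces.

B is a chair: 486×431 mm seat, 20 mm thick, top at z = 454 mm, on four 39 mm square corner legs flush with the seat edges. A 26 mm thick backrest slab spans the full seat width, extending 528 mm above the seat top, its back face flush with the seat's +y edge. Two armrests of 29×29 mm section run along each side from the seat's front edge to the front of the backrest, top faces 186 mm above the seat top and outer faces flush with the seat's x-edges; a 29×29 mm post under the front of each armrest stands on the seat at the front corner.

The chair is on top of the table, centred.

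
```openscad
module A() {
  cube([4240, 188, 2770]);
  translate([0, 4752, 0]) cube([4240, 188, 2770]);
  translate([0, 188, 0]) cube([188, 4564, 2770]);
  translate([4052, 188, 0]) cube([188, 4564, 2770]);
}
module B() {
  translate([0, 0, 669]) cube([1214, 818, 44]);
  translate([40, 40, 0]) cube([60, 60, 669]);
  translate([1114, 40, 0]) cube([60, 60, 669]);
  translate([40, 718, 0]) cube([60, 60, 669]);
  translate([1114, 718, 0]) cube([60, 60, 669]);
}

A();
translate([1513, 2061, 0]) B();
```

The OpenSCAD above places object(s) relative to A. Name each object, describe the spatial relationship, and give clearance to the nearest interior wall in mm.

Clearances: x = 1325, y = 1873; minimum 1325 mm.

A is a house frame. B is a table. The table sits inside the house frame, centred. The clearance to the nearest interior wall is 1325 mm.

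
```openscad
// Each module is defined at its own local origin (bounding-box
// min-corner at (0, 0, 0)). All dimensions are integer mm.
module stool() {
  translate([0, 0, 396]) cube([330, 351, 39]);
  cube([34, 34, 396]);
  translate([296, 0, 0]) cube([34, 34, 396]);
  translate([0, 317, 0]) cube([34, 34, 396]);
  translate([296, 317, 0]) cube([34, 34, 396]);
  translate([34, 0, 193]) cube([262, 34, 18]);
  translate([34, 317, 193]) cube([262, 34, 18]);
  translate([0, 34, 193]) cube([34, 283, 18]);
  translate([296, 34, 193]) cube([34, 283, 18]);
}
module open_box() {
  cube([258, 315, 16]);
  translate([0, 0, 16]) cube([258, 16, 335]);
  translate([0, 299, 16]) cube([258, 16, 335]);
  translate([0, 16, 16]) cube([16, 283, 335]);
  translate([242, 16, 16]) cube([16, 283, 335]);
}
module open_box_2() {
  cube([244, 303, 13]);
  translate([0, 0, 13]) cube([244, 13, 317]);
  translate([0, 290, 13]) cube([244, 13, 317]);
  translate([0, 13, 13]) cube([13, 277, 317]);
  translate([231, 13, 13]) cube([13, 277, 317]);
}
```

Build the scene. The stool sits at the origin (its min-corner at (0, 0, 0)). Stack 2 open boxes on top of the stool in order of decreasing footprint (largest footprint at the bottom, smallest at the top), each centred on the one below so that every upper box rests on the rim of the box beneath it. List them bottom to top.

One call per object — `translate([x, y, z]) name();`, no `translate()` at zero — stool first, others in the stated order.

stool();
translate([36, 18, 435]) open_box();
translate([43, 24, 786]) open_box_2();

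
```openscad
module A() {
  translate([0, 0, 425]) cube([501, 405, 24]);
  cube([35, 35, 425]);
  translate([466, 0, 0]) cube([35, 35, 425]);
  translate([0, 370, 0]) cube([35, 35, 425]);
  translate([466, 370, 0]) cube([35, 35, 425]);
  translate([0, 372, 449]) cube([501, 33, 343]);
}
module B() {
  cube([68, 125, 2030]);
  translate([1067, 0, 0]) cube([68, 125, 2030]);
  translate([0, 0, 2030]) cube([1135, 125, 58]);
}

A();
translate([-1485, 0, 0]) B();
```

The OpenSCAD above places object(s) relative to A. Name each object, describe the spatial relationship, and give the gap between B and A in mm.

The door frame's nearest face is 350 mm from the chair's −x face.

A is a chair. B is a door frame. The door frame is on the floor beside the chair on its −x side. The gap between the door frame and the chair is 350 mm.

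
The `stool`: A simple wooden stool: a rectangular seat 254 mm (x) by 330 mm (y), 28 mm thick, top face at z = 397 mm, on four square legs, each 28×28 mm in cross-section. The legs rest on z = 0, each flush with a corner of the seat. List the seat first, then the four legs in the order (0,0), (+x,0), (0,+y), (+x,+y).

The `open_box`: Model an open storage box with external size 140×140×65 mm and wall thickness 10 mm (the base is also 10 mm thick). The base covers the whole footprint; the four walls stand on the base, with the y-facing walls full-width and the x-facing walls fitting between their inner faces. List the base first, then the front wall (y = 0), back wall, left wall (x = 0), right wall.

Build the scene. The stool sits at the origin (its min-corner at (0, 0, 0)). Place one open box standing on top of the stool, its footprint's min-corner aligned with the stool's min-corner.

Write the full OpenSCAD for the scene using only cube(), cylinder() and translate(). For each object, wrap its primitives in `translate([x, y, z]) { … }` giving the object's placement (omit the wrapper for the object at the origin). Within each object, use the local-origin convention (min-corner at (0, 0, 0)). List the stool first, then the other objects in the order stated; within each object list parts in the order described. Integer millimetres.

translate([0, 0, 369]) cube([254, 330, 28]);
cube([28, 28, 369]);
translate([226, 0, 0]) cube([28, 28, 369]);
translate([0, 302, 0]) cube([28, 28, 369]);
translate([226, 302, 0]) cube([28, 28, 369]);
translate([0, 0, 397]) {
  cube([140, 140, 10]);
  translate([0, 0, 10]) cube([140, 10, 55]);
  translate([0, 130, 10]) cube([140, 10, 55]);
  translate([0, 10, 10]) cube([10, 120, 55]);
  translate([130, 10, 10]) cube([10, 120, 55]);
}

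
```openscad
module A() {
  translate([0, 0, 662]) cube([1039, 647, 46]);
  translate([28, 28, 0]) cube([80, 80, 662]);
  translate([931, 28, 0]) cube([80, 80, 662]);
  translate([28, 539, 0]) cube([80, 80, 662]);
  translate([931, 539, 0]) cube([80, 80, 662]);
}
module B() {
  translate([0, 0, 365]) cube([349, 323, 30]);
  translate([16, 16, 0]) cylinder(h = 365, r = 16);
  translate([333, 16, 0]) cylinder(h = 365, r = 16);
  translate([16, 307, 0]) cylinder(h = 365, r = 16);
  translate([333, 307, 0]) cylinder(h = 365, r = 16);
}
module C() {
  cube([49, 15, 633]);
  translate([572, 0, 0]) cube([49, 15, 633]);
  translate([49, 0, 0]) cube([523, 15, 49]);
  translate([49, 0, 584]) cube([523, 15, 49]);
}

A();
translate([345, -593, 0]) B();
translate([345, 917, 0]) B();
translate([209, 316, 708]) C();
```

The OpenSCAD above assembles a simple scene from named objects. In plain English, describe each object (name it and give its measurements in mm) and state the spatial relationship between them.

A is a rectangular dining table. The top is 1039×647×46 mm with its upper surface at z = 708 mm. It stands on four 80×80 mm square legs, each inset 28 mm from the nearest pair of top edges, running from the floor to the underside of the top.

B is a four-legged stool. The seat is a 349×323×30 mm slab whose top surface is at z = 395 mm; four round legs, each 32 mm in diameter, run from the floor (z = 0) to the underside of the seat, each leg's axis is inset half a diameter from the nearest pair of seat edges (so the leg's bounding box is flush with the corner).

C is a picture frame with a 523×535 mm rectangular opening (x by z) and a uniform 49 mm border on every side. Frame depth is 15 mm along y. It is built from two vertical stiles running the full outside height and two horizontal rails spanning the gap between the stiles.

Two stools sit around the table at the −y, +y sides. The picture frame is on top of the table, centred.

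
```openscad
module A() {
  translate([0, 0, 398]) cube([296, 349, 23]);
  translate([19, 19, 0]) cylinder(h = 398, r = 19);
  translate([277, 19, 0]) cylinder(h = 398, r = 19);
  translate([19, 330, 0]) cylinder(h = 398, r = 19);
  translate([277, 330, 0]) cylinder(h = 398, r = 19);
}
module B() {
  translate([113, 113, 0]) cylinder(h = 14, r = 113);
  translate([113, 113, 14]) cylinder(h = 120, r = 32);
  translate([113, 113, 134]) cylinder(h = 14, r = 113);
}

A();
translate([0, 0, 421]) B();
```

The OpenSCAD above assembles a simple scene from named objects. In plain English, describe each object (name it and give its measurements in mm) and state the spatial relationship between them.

A is a four-legged stool. The seat is a 296×349×23 mm slab whose top surface is at z = 421 mm; four round legs, each 38 mm in diameter, run from the floor (z = 0) to the underside of the seat, each leg's axis is inset half a diameter from the nearest pair of seat edges (so the leg's bounding box is flush with the corner).

B is a spool: two coaxial disc flanges of radius 113 mm and thickness 14 mm, joined by a core cylinder of radius 32 mm and height 120 mm. The lower flange rests on z = 0 and the three cylinders share a vertical axis.

The spool is on top of the stool.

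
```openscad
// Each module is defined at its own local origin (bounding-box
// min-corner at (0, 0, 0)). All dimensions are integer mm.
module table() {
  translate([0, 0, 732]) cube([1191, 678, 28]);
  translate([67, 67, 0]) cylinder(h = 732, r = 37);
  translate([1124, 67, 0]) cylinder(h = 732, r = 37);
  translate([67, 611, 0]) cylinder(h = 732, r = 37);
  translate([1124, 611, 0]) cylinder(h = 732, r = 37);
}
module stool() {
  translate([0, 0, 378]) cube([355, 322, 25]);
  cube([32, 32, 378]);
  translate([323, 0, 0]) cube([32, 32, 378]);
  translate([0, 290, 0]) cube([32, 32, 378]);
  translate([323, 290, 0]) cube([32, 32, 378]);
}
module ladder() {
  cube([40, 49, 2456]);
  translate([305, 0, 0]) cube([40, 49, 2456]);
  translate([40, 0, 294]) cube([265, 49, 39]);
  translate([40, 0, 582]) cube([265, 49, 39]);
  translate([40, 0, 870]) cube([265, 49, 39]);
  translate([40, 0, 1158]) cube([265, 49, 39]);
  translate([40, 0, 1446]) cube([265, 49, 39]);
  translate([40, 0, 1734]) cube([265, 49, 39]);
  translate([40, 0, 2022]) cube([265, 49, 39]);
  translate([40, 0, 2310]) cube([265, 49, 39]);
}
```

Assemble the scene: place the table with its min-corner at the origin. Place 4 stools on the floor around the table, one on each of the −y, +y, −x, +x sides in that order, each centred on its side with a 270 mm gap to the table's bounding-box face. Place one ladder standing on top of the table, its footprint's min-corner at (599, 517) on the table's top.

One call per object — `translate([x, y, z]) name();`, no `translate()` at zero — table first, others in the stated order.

table();
translate([418, -592, 0]) stool();
translate([418, 948, 0]) stool();
translate([-625, 178, 0]) stool();
translate([1461, 178, 0]) stool();
translate([599, 517, 760]) ladder();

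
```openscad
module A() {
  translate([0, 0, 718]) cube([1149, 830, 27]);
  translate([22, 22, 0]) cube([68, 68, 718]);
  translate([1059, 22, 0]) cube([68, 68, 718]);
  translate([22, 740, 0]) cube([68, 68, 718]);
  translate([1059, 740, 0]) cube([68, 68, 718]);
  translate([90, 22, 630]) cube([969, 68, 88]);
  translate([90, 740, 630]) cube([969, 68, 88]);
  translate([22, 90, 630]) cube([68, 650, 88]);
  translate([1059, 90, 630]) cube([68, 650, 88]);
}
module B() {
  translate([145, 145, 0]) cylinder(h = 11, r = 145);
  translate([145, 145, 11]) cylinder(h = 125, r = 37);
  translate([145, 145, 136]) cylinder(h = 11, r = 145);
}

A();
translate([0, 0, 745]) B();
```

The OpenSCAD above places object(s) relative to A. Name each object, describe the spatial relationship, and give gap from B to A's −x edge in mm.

A is a table. B is a spool. The spool is on top of the table. The gap from the spool to the table's −x edge is 0 mm.

The spool's min-x is at 0; the table's min-x is 0; gap = 0 mm.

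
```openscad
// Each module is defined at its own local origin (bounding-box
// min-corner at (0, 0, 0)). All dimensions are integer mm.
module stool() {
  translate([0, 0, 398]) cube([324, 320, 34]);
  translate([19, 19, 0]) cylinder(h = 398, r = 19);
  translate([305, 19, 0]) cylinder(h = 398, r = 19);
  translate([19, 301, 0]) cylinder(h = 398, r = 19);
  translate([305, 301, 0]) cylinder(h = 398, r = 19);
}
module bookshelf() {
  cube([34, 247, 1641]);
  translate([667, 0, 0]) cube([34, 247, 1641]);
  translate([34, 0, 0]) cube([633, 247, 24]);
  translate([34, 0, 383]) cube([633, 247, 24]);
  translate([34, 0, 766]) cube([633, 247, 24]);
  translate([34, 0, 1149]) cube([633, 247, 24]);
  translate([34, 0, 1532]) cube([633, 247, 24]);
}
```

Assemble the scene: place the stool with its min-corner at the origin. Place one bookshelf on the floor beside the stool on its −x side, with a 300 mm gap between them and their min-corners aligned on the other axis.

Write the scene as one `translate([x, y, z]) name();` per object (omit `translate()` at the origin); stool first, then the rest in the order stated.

stool();
translate([-1001, 0, 0]) bookshelf();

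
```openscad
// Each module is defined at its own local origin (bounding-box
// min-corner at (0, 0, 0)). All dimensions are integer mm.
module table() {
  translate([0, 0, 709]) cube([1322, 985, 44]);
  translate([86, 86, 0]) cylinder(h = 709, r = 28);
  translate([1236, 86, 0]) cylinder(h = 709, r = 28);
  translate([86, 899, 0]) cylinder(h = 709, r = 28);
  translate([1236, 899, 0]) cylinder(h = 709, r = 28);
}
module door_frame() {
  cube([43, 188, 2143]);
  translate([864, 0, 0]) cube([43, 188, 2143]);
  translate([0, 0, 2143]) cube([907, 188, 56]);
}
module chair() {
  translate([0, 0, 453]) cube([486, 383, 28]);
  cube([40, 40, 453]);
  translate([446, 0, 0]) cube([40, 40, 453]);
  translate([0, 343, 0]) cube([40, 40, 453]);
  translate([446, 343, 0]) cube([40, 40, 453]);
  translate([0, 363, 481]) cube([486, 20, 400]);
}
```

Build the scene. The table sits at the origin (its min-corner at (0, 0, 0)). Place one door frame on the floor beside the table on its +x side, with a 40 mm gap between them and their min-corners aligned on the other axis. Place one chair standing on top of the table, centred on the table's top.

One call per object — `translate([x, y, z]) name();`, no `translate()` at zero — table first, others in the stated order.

table();
translate([1362, 0, 0]) door_frame();
translate([418, 301, 753]) chair();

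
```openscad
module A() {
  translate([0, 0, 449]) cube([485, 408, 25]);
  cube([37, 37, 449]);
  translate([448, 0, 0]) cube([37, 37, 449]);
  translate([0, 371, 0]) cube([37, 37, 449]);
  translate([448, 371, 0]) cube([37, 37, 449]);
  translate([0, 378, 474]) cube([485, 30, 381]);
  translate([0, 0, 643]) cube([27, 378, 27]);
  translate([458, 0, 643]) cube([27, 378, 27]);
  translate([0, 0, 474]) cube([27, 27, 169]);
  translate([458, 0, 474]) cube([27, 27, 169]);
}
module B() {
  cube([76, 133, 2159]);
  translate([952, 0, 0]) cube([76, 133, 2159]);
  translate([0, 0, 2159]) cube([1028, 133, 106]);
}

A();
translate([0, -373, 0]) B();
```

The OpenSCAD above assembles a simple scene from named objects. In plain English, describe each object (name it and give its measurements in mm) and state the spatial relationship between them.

A is a chair. The seat is a 485×408×25 mm slab with its top at z = 474 mm, on four 37×37 mm corner legs (flush with the seat edges, standing on z = 0). A flat backrest 30 mm thick, 381 mm tall, spans the full seat width and rises from the seat top along its +y edge, rear face flush with the rear of the seat. Two armrests of 27×27 mm section run along each side from the seat's front edge to the front of the backrest, top faces 196 mm above the seat top and outer faces flush with the seat's x-edges; a 27×27 mm post under the front of each armrest stands on the seat at the front corner.

B is a door frame. The clear opening is 876 mm wide and 2159 mm high. Two 76 mm wide jambs, 133 mm deep, stand either side of the opening from the floor to the top of the opening. A 106 mm thick head sits across the top of both jambs, spanning the full outside width of the frame.

The door frame is on the floor beside the chair on its −y side.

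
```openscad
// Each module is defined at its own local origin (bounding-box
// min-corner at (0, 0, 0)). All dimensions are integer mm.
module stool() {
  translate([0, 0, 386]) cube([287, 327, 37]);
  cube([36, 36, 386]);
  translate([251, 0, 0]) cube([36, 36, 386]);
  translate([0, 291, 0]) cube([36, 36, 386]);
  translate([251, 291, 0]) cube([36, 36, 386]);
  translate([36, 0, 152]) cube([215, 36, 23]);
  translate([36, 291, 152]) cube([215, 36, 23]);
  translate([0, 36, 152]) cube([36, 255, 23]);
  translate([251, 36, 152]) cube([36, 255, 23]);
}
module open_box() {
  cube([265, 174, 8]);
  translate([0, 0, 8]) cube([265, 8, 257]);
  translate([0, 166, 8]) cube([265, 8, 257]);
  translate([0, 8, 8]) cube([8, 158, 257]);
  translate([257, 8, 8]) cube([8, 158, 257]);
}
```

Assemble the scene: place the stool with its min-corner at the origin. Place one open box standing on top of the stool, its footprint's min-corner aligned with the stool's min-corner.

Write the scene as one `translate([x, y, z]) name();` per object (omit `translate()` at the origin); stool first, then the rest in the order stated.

stool();
translate([0, 0, 423]) open_box();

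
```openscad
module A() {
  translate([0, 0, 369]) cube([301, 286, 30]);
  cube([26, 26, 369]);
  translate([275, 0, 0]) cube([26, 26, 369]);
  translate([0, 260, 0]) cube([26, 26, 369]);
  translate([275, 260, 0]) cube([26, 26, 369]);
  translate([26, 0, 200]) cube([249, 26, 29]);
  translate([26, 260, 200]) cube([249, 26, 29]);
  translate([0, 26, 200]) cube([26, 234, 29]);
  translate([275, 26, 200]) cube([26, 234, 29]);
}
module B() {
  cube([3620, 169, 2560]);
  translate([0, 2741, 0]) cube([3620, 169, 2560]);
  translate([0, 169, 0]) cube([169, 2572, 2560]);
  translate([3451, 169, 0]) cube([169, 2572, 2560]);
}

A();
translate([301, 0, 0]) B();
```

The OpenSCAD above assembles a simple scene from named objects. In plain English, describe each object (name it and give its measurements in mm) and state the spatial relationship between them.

A is a four-legged stool. The seat is 301×286 mm, 30 mm thick, top at z = 399 mm. It stands on four square legs, each 26×26 mm in cross-section, from z = 0 to the seat underside, each flush with a corner of the seat. Four stretchers, 26 mm wide and 29 mm tall, connect adjacent legs with their undersides at z = 200 mm, each running between the inner faces of the legs it joins and aligned with the legs' outer faces on the other axis.

B is the wall frame of a small rectangular building: four walls, each 2560 mm tall and 169 mm thick, enclosing a footprint 3620 mm (x) by 2910 mm (y) outside-to-outside, with no floor or roof. The front and back walls (the −y and +y sides) span the full width; the two side walls fit between them.

The house frame is against the stool's +x side, with their −y faces flush.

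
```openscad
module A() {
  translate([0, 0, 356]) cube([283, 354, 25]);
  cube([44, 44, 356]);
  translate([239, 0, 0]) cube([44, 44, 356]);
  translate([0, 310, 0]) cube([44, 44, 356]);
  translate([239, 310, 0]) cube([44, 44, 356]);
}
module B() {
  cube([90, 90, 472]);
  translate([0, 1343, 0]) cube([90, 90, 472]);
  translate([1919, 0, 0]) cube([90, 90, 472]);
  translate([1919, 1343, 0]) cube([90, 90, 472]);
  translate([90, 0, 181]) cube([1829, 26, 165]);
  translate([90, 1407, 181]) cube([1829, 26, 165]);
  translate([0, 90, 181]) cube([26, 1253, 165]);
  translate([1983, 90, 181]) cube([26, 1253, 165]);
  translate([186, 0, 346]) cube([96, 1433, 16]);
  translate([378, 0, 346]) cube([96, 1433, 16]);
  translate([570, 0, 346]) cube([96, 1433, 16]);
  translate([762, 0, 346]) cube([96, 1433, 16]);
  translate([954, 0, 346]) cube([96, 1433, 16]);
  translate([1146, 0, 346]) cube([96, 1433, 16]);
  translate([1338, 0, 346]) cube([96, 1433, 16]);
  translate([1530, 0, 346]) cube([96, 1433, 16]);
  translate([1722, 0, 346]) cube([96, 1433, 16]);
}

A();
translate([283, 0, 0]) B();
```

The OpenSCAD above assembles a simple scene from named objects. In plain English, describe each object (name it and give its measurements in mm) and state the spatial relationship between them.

A is a simple wooden stool: a rectangular seat 283 mm (x) by 354 mm (y), 25 mm thick, top face at z = 381 mm, on four square legs, each 44×44 mm in cross-section. The legs rest on z = 0, each flush with a corner of the seat.

B is a bed frame 2009 mm long (x) by 1433 mm wide (y). Four 90×90 mm corner posts, 472 mm tall, at the corners of the footprint. Four rails of 26 mm thickness and 165 mm height run between adjacent posts with their undersides at z = 181 mm, their outer faces flush with the outside of the frame (the two x-running rails run between the posts' inner faces; the two y-running rails run between the posts' inner faces). 9 slats, each 96 mm wide (x) and 16 mm thick, lie across the top of the two x-running rails, running the full 1433 mm width of the frame in y; the slats are evenly spaced along x between the inner faces of the end posts with equal gaps (rounded down to the nearest mm) at the −x end and between each pair — any rounding remainder accumulates at the +x end.

The bed frame is against the stool's +x side, with their −y faces flush.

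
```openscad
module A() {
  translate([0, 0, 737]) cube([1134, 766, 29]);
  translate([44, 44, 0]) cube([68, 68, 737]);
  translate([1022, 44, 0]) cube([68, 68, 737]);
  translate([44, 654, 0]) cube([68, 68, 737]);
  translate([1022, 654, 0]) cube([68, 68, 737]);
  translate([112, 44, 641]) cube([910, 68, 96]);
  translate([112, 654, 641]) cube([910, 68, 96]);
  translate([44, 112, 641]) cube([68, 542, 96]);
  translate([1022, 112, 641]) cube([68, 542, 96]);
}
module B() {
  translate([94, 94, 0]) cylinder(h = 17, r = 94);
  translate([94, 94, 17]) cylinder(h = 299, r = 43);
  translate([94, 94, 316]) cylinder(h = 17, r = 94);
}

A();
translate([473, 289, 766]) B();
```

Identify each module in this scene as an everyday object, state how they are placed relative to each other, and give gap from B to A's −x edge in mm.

A is a table. B is a spool. The spool is on top of the table, centred. The gap from the spool to the table's −x edge is 473 mm.

The spool's min-x is at 473; the table's min-x is 0; gap = 473 mm.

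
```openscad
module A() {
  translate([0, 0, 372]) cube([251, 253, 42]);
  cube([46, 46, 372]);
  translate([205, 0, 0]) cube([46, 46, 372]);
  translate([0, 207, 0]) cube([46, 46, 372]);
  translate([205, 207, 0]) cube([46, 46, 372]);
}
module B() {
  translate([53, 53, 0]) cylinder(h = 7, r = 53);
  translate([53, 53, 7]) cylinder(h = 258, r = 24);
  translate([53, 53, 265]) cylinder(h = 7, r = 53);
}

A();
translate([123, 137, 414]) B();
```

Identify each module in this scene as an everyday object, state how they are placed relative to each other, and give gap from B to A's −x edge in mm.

A is a stool. B is a spool. The spool is on top of the stool. The gap from the spool to the stool's −x edge is 123 mm.

The spool's min-x is at 123; the stool's min-x is 0; gap = 123 mm.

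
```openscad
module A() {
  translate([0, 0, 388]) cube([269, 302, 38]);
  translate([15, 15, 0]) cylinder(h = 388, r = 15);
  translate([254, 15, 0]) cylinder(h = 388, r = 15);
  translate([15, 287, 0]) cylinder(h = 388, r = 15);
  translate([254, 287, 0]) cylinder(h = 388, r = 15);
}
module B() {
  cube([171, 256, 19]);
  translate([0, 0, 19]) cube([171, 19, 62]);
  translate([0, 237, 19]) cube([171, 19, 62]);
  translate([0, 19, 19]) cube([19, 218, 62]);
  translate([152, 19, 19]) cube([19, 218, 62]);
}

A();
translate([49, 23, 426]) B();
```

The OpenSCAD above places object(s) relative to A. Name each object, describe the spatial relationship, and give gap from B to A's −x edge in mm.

A is a stool. B is an open box. The open box is on top of the stool, centred. The gap from the open box to the stool's −x edge is 49 mm.

The open box's min-x is at 49; the stool's min-x is 0; gap = 49 mm.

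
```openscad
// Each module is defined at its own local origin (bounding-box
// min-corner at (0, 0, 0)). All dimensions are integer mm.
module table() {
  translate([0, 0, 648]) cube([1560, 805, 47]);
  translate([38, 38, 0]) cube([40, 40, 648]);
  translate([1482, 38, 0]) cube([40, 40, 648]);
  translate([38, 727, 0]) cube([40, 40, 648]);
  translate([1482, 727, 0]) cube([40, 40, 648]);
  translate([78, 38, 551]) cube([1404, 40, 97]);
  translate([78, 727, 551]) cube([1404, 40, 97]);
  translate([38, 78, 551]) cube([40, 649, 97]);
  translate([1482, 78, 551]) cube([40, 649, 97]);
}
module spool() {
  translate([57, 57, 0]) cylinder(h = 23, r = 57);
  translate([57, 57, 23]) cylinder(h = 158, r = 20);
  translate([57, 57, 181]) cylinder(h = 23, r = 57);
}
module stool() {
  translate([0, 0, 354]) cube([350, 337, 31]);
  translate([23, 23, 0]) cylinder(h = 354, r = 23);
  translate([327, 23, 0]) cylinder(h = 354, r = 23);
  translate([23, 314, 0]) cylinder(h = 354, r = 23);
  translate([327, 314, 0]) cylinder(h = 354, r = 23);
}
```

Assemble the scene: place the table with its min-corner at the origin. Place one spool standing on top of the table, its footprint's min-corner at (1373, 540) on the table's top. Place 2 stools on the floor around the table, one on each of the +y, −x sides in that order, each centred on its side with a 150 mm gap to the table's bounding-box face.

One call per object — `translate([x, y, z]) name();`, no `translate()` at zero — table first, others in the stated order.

table();
translate([1373, 540, 695]) spool();
translate([605, 955, 0]) stool();
translate([-500, 234, 0]) stool();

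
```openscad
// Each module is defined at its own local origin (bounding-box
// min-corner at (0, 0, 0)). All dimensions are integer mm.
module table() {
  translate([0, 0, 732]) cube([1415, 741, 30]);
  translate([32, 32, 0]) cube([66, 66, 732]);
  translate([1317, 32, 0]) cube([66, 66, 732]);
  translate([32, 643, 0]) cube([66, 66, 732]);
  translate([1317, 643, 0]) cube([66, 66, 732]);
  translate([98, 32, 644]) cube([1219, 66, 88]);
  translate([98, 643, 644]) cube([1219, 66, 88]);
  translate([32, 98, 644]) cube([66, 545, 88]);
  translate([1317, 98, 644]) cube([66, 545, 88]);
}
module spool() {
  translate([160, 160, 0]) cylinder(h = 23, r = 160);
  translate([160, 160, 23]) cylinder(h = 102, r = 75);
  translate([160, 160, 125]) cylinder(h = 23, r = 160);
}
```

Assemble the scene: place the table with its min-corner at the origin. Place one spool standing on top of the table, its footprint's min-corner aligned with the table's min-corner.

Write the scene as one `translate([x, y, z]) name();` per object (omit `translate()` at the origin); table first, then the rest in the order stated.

table();
translate([0, 0, 762]) spool();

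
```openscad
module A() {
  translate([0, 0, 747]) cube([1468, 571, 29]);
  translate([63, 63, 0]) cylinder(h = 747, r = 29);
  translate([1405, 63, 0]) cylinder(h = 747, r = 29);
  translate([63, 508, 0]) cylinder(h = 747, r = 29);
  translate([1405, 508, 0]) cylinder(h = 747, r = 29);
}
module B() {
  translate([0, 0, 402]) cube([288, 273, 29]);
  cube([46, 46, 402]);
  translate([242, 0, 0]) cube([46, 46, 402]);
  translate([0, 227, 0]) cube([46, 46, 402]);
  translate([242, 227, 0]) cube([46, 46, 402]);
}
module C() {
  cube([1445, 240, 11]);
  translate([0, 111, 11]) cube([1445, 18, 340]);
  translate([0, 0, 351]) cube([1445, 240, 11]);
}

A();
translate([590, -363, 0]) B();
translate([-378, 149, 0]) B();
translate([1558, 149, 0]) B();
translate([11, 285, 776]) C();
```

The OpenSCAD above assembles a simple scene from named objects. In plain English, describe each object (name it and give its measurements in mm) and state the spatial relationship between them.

A is a table: top 1468 mm (x) × 571 mm (y), 29 mm thick, upper face at z = 776 mm, on four round legs of 58 mm diameter, each leg's bounding box inset 34 mm from the nearest pair of top edges, running from z = 0 to the bottom of the top.

B is a simple wooden stool: a rectangular seat 288 mm (x) by 273 mm (y), 29 mm thick, top face at z = 431 mm, on four square legs, each 46×46 mm in cross-section. The legs rest on z = 0, each flush with a corner of the seat.

C is an I-beam lying along x, 1445 mm long. Overall section height 362 mm. Two flanges 240 mm wide (y) and 11 mm thick, one on the floor and one at the top; a web 18 mm thick runs between them, centred on the flange width.

Three stools sit around the table at the −y, −x, +x sides. The I-beam is on top of the table.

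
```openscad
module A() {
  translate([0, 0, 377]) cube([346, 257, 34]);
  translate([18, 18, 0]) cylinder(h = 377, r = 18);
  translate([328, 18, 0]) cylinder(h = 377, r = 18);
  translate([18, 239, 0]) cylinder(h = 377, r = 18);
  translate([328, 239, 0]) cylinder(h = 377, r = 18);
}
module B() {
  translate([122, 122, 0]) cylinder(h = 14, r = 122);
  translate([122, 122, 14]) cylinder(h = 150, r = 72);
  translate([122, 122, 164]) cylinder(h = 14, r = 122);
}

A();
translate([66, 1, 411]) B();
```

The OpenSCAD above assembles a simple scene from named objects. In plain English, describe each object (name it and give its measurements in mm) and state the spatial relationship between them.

A is a four-legged stool. The seat is 346×257 mm, 34 mm thick, top at z = 411 mm. It stands on four round legs, each 36 mm in diameter, from z = 0 to the seat underside, each leg's axis is inset half a diameter from the nearest pair of seat edges (so the leg's bounding box is flush with the corner).

B is a spool: two coaxial disc flanges of radius 122 mm and thickness 14 mm, joined by a core cylinder of radius 72 mm and height 150 mm. The lower flange rests on z = 0 and the three cylinders share a vertical axis.

The spool is on top of the stool.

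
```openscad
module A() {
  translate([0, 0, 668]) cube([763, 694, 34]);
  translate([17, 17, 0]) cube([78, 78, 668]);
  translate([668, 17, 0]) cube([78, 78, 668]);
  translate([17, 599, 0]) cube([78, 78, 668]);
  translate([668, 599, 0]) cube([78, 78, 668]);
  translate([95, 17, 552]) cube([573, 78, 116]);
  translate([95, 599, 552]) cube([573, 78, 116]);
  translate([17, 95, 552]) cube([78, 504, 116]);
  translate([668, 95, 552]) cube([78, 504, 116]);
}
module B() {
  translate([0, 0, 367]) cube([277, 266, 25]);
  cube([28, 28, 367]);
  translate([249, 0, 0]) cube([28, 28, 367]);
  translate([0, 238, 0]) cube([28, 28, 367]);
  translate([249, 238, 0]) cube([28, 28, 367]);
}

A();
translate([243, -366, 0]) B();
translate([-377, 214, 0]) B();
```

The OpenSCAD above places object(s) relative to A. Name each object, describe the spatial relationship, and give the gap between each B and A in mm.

Each stool's nearest face is 100 mm from the table's bounding box.

A is a table. B is a stool. Two stools sit around the table at the −y, −x sides. The gap between each stool and the table is 100 mm.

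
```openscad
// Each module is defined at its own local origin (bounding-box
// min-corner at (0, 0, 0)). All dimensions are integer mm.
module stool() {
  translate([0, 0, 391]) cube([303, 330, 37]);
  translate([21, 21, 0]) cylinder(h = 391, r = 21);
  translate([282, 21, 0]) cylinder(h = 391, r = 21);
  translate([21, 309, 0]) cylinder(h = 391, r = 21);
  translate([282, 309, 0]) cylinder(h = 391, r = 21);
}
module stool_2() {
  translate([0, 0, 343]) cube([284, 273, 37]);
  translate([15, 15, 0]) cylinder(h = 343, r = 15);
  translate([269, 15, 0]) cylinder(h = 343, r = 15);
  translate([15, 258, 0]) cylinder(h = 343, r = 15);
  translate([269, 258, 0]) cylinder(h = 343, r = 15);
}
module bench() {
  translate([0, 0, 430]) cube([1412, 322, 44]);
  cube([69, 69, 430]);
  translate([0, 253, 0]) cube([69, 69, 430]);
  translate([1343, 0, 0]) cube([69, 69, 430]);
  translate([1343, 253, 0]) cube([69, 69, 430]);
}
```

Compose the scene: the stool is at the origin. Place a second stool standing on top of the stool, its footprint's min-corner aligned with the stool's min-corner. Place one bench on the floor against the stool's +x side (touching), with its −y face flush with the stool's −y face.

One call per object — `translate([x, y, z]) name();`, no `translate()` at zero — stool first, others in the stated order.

stool();
translate([0, 0, 428]) stool_2();
translate([303, 0, 0]) bench();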